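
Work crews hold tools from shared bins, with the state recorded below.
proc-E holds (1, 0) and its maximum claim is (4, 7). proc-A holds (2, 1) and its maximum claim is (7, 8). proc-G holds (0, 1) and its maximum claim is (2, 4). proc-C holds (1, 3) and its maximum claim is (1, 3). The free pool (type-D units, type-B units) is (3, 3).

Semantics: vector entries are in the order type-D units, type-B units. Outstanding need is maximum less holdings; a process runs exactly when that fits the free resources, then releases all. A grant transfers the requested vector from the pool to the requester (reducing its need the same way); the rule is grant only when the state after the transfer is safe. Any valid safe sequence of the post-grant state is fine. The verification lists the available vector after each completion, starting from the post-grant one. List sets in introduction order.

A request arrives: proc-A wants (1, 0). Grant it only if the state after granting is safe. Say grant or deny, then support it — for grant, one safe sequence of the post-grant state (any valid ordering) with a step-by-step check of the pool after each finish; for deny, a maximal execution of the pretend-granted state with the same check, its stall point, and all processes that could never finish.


GRANT: granting preserves safety; a valid post-grant sequence is proc-G, proc-C, proc-E, proc-A.
Key observation: (2, 3) free after granting still covers proc-G first, and each release covers the next.
Verifying the post-grant state step by step:
  pool = (2, 3)
  run proc-G (needs (2, 3), free (2, 3)); after release of (0, 1) the pool is (2, 4)
  run proc-C (needs (0, 0), free (2, 4)); after release of (1, 3) the pool is (3, 7)
  run proc-E (needs (3, 7), free (3, 7)); after release of (1, 0) the pool is (4, 7)
  run proc-A (needs (4, 7), free (4, 7)); after release of (3, 1) the pool is (7, 8)


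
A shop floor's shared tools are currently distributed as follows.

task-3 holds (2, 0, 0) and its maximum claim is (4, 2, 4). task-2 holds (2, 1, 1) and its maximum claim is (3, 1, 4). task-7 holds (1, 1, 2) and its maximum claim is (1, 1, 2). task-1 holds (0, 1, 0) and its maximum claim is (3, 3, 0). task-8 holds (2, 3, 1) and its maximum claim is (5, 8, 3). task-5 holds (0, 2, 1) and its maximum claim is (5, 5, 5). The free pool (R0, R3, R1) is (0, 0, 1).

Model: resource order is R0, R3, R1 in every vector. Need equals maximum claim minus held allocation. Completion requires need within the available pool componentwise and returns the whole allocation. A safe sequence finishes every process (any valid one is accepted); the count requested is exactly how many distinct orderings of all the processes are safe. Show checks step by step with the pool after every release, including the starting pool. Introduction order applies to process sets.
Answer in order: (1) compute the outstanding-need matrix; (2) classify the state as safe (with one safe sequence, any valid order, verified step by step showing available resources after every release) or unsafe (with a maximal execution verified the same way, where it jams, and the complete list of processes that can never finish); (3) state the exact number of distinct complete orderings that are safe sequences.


(1) Outstanding need per process (order R0, R3, R1):
  task-3: (2, 2, 4)
  task-2: (1, 0, 3)
  task-7: (0, 0, 0)
  task-1: (3, 2, 0)
  task-8: (3, 5, 2)
  task-5: (5, 3, 4)
(2) SAFE — a valid safe sequence is task-7, task-2, task-1, task-3, task-5, task-8.
Key observation: the first exact fit in this order is task-2 — it needs (1, 0, 3) with (1, 1, 3) free, meeting a requested resource to the last unit.
Step-by-step check:
  pool = (0, 0, 1)
  task-7 needs (0, 0, 0) <= (0, 0, 1) -> finishes; pool += (1, 1, 2) = (1, 1, 3)
  task-2 needs (1, 0, 3) <= (1, 1, 3) -> finishes; pool += (2, 1, 1) = (3, 2, 4)
  task-1 needs (3, 2, 0) <= (3, 2, 4) -> finishes; pool += (0, 1, 0) = (3, 3, 4)
  task-3 needs (2, 2, 4) <= (3, 3, 4) -> finishes; pool += (2, 0, 0) = (5, 3, 4)
  task-5 needs (5, 3, 4) <= (5, 3, 4) -> finishes; pool += (0, 2, 1) = (5, 5, 5)
  task-8 needs (3, 5, 2) <= (5, 5, 5) -> finishes; pool += (2, 3, 1) = (7, 8, 6)
(3) Precisely 2 of the possible complete orderings are safe sequences.


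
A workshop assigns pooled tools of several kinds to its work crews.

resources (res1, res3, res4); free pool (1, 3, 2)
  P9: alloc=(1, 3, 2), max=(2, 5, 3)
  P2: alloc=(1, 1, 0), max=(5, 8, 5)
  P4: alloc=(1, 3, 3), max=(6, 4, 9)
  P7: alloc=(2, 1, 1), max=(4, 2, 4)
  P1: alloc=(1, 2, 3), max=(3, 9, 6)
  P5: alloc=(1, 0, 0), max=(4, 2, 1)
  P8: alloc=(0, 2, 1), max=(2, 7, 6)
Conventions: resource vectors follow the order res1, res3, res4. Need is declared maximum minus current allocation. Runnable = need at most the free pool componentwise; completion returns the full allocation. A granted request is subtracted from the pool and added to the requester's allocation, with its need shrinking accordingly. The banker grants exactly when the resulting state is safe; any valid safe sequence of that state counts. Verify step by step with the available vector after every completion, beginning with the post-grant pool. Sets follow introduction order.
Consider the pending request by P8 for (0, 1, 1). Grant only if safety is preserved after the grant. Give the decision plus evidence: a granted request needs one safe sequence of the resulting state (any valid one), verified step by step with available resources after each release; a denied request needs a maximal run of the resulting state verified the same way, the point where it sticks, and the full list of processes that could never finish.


GRANT: granting preserves safety; a valid post-grant sequence is P9, P7, P5, P8, P1, P4, P2.
Key observation: (1, 2, 1) free after granting still covers P9 first, and each release covers the next.
Verifying the post-grant state step by step:
  pool = (1, 2, 1)
  P9 needs (1, 2, 1) <= (1, 2, 1) -> finishes; pool += (1, 3, 2) = (2, 5, 3)
  P7 needs (2, 1, 3) <= (2, 5, 3) -> finishes; pool += (2, 1, 1) = (4, 6, 4)
  P5 needs (3, 2, 1) <= (4, 6, 4) -> finishes; pool += (1, 0, 0) = (5, 6, 4)
  P8 needs (2, 4, 4) <= (5, 6, 4) -> finishes; pool += (0, 3, 2) = (5, 9, 6)
  P1 needs (2, 7, 3) <= (5, 9, 6) -> finishes; pool += (1, 2, 3) = (6, 11, 9)
  P4 needs (5, 1, 6) <= (6, 11, 9) -> finishes; pool += (1, 3, 3) = (7, 14, 12)
  P2 needs (4, 7, 5) <= (7, 14, 12) -> finishes; pool += (1, 1, 0) = (8, 15, 12)


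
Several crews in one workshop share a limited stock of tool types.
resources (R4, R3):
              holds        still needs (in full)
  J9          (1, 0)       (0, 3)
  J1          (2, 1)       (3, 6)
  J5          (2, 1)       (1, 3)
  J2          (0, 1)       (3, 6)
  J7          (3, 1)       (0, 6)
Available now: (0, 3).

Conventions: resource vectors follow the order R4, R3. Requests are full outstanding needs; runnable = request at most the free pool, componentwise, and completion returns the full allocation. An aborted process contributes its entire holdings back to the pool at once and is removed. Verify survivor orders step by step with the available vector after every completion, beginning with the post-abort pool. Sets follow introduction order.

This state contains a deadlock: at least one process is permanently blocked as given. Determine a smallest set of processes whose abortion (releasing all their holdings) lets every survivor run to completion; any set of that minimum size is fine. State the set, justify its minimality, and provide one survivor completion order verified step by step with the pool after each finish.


The answer: abort J1 and J2.
Key observation: J7 could never have finished before the abort; with (2, 2) returned by J1 and J2, it fits at step 2.
Minimality, checking each single-abort alternative: J9 alone leaves J1 blocked (short on R3); J1 alone leaves J2 blocked (short on R3); J5 alone leaves J1 blocked (short on R3); J2 alone leaves J1 blocked (short on R3); J7 alone leaves J1 blocked (short on R3).
One survivor order: J5, J7, J9. Check, step by step (post-abort pool first):
  pool = (2, 5)
  J5 needs (1, 3) <= (2, 5) -> finishes; pool += (2, 1) = (4, 6)
  J7 needs (0, 6) <= (4, 6) -> finishes; pool += (3, 1) = (7, 7)
  J9 needs (0, 3) <= (7, 7) -> finishes; pool += (1, 0) = (8, 7)


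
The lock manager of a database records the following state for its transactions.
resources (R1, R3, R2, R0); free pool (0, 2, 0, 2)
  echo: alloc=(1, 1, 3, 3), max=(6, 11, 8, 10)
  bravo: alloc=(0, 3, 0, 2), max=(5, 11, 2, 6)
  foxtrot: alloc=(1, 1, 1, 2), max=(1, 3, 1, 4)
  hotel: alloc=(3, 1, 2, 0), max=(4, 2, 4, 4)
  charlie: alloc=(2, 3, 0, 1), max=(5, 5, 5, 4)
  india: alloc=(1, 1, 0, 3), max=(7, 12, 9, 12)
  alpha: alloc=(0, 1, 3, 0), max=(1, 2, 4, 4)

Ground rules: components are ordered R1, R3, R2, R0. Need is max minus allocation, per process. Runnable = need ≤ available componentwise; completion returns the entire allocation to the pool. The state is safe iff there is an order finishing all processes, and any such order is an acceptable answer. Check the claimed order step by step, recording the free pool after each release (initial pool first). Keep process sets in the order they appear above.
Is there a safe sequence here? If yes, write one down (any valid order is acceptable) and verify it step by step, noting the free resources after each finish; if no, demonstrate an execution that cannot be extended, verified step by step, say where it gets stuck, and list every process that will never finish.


SAFE — a valid safe sequence is foxtrot, alpha, hotel, charlie, bravo, echo, india.
Key observation: foxtrot marks the first exact bind of the order: its need (0, 2, 0, 2) fits the free (0, 2, 0, 2) with zero slack on a requested resource.
Step-by-step check:
  pool = (0, 2, 0, 2)
  run foxtrot (needs (0, 2, 0, 2), free (0, 2, 0, 2)); after release of (1, 1, 1, 2) the pool is (1, 3, 1, 4)
  run alpha (needs (1, 1, 1, 4), free (1, 3, 1, 4)); after release of (0, 1, 3, 0) the pool is (1, 4, 4, 4)
  run hotel (needs (1, 1, 2, 4), free (1, 4, 4, 4)); after release of (3, 1, 2, 0) the pool is (4, 5, 6, 4)
  run charlie (needs (3, 2, 5, 3), free (4, 5, 6, 4)); after release of (2, 3, 0, 1) the pool is (6, 8, 6, 5)
  run bravo (needs (5, 8, 2, 4), free (6, 8, 6, 5)); after release of (0, 3, 0, 2) the pool is (6, 11, 6, 7)
  run echo (needs (5, 10, 5, 7), free (6, 11, 6, 7)); after release of (1, 1, 3, 3) the pool is (7, 12, 9, 10)
  run india (needs (6, 11, 9, 9), free (7, 12, 9, 10)); after release of (1, 1, 0, 3) the pool is (8, 13, 9, 13)


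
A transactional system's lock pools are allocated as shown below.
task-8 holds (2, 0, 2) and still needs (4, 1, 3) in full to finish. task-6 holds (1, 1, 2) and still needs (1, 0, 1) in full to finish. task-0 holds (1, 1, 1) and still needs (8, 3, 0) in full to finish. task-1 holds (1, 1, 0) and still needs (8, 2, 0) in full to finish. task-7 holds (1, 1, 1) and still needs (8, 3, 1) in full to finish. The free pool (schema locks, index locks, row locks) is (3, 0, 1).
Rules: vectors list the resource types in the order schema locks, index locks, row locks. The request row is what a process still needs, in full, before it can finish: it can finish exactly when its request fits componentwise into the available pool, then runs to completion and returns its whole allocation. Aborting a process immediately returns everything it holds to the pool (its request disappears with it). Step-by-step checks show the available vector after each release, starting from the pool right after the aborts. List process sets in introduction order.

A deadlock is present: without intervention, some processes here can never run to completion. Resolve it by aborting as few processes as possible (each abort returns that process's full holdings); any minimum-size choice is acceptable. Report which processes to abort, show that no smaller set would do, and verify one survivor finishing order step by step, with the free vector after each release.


Minimum abort set: task-0 and task-1.
Key observation: aborting task-0 and task-1 returns (2, 2, 1), and task-7 — hopeless before — runs at step 3 with the returned capacity in the pool.
No one abort is enough; case by case: task-8 alone leaves task-0 blocked (short on schema locks and index locks); task-6 alone leaves task-0 blocked (short on schema locks and index locks); task-0 alone leaves task-1 blocked (short on schema locks); task-1 alone leaves task-0 blocked (short on schema locks and index locks); task-7 alone leaves task-0 blocked (short on schema locks and index locks).
One survivor order: task-6, task-8, task-7. Walking it through (post-abort pool first):
  pool = (5, 2, 2)
  run task-6 (needs (1, 0, 1), free (5, 2, 2)); after release of (1, 1, 2) the pool is (6, 3, 4)
  run task-8 (needs (4, 1, 3), free (6, 3, 4)); after release of (2, 0, 2) the pool is (8, 3, 6)
  run task-7 (needs (8, 3, 1), free (8, 3, 6)); after release of (1, 1, 1) the pool is (9, 4, 7)


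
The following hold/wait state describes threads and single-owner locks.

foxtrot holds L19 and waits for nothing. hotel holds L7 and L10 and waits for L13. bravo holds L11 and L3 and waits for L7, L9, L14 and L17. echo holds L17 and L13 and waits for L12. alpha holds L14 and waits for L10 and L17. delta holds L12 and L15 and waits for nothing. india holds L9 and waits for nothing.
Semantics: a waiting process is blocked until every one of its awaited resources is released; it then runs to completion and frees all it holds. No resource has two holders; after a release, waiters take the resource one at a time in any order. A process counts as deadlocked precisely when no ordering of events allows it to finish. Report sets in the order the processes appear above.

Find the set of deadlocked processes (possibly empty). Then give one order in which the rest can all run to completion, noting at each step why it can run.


No process is deadlocked.
Key observation: all waits point, directly or indirectly, at processes that can finish, so nothing is permanently blocked.
A valid finishing order for the others: india, delta, echo, hotel, alpha, bravo, foxtrot.
Check, step by step:
  run india (it waits on nothing); releases L9
  run delta (it waits on nothing); releases L12 and L15
  echo waits on L12 — all released -> runs and releases L17 and L13
  hotel waits on L13 — all released -> runs and releases L7 and L10
  alpha waits on L10 and L17 — all released -> runs and releases L14
  bravo waits on L7, L9, L14 and L17 — all released -> runs and releases L11 and L3
  run foxtrot (it waits on nothing); releases L19


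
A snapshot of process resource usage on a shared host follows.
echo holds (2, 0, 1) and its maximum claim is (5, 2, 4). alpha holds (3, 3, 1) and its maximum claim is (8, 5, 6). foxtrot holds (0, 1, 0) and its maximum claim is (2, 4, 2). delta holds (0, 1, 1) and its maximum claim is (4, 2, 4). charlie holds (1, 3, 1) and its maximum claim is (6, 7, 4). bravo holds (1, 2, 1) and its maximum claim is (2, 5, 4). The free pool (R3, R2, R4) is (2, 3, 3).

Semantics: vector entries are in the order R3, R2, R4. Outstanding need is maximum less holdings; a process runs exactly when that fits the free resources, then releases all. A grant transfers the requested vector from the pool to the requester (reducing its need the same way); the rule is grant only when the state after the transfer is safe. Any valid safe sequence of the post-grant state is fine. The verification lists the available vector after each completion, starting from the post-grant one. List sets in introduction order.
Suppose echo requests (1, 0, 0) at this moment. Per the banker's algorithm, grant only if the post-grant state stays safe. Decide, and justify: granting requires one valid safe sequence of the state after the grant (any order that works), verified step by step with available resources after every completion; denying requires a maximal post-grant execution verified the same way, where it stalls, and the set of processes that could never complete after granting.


GRANT. The post-grant state is safe; one safe sequence: bravo, foxtrot, echo, delta, charlie, alpha.
Key observation: the grant leaves (1, 3, 3) free — enough for bravo, whose release restarts the cascade.
Verifying the post-grant state step by step:
  pool = (1, 3, 3)
  bravo: need (1, 3, 3) fits (1, 3, 3); releases (1, 2, 1), pool now (2, 5, 4)
  foxtrot: need (2, 3, 2) fits (2, 5, 4); releases (0, 1, 0), pool now (2, 6, 4)
  echo: need (2, 2, 3) fits (2, 6, 4); releases (3, 0, 1), pool now (5, 6, 5)
  delta: need (4, 1, 3) fits (5, 6, 5); releases (0, 1, 1), pool now (5, 7, 6)
  charlie: need (5, 4, 3) fits (5, 7, 6); releases (1, 3, 1), pool now (6, 10, 7)
  alpha: need (5, 2, 5) fits (6, 10, 7); releases (3, 3, 1), pool now (9, 13, 8)


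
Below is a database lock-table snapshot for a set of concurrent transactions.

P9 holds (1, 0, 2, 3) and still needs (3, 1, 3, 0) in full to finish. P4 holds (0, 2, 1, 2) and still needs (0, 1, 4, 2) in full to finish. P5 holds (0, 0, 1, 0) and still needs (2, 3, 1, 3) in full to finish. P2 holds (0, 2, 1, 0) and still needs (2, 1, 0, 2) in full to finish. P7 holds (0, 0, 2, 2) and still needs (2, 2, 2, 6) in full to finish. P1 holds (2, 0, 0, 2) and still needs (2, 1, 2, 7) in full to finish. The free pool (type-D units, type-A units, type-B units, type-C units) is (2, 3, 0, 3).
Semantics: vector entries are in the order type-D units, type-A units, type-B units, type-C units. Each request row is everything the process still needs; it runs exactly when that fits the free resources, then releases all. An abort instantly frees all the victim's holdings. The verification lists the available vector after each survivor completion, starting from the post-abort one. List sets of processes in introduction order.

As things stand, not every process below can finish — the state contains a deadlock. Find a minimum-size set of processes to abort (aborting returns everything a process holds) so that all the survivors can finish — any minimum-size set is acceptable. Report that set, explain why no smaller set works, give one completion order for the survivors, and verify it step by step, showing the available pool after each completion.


Abort P9.
Key observation: no ordering could ever have run P7 before the abort of P9; with (1, 0, 2, 3) back in the pool it fits at step 1.
No smaller set exists: with zero aborts the deadlock remains.
The survivors complete as P7, P5, P2, P4, P1. Walking it through (starting from the post-abort pool):
  pool = (3, 3, 2, 6)
  P7 needs (2, 2, 2, 6) <= (3, 3, 2, 6) -> finishes; pool += (0, 0, 2, 2) = (3, 3, 4, 8)
  P5 needs (2, 3, 1, 3) <= (3, 3, 4, 8) -> finishes; pool += (0, 0, 1, 0) = (3, 3, 5, 8)
  P2 needs (2, 1, 0, 2) <= (3, 3, 5, 8) -> finishes; pool += (0, 2, 1, 0) = (3, 5, 6, 8)
  P4 needs (0, 1, 4, 2) <= (3, 5, 6, 8) -> finishes; pool += (0, 2, 1, 2) = (3, 7, 7, 10)
  P1 needs (2, 1, 2, 7) <= (3, 7, 7, 10) -> finishes; pool += (2, 0, 0, 2) = (5, 7, 7, 12)


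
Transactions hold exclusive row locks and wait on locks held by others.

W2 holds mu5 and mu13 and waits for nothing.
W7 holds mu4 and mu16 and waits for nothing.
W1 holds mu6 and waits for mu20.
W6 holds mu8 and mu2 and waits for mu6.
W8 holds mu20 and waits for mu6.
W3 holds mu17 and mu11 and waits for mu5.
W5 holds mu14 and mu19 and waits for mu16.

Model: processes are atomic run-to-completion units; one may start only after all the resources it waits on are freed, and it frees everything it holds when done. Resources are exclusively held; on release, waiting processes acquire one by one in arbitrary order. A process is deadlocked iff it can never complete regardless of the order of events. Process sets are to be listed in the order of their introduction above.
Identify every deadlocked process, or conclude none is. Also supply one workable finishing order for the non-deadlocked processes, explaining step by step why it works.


Deadlocked: W1, W6 and W8.
Key observation: W1 -> W8 -> W1 is a circular wait — nothing in it can go first; W6 waits into the deadlock from upstream.
One completion order for the rest: W2, W7, W5, W3.
Step-by-step check:
  W2 waits on nothing -> runs at once and releases mu5 and mu13
  W7 waits on nothing -> runs at once and releases mu4 and mu16
  W5 waits on mu16 — all released -> runs and releases mu14 and mu19
  W3 waits on mu5 — all released -> runs and releases mu17 and mu11


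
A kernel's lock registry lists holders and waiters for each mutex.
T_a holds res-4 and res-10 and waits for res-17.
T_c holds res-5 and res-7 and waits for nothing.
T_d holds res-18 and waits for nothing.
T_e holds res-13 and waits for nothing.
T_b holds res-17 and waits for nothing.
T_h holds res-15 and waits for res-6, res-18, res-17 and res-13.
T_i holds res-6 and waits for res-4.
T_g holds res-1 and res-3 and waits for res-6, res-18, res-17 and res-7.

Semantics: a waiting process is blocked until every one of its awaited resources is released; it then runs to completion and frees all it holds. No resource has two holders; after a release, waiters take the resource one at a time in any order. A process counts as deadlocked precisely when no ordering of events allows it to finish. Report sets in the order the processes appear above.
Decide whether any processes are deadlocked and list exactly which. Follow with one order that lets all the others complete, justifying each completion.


No process is deadlocked.
Key observation: every chain of waits terminates; starting from the processes that wait on nothing, all the rest unlock in turn.
The rest can finish in the order T_c, T_b, T_d, T_a, T_i, T_e, T_g, T_h.
Check, step by step:
  T_c waits on nothing -> runs at once and releases res-5 and res-7
  T_b waits on nothing -> runs at once and releases res-17
  T_d waits on nothing -> runs at once and releases res-18
  T_a waits on res-17 — all released -> runs and releases res-4 and res-10
  T_i waits on res-4 — all released -> runs and releases res-6
  T_e waits on nothing -> runs at once and releases res-13
  T_g waits on res-6, res-18, res-17 and res-7 — all released -> runs and releases res-1 and res-3
  T_h waits on res-6, res-18, res-17 and res-13 — all released -> runs and releases res-15


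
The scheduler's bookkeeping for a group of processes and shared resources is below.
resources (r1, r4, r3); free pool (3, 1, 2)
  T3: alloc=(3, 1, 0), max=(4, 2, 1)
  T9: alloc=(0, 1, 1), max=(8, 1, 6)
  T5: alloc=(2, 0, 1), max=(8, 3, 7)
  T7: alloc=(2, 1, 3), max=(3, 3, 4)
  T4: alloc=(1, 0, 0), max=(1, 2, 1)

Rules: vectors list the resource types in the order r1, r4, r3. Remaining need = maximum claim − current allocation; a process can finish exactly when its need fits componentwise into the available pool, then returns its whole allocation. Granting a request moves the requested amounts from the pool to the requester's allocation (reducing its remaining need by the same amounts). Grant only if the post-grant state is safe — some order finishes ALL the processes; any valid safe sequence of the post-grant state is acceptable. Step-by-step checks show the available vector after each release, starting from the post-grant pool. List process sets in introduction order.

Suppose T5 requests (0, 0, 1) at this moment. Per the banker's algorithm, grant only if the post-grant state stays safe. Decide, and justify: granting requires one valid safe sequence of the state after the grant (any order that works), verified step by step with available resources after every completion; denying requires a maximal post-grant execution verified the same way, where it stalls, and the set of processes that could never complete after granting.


DENY — the pretend-granted state is unsafe.
Key observation: once T3, T7, T4 finish, the pool peaks at (9, 3, 4) — and every remaining process still needs more r3 than that.
After a pretend grant, a maximal execution: T3, T7, T4 — then nothing else fits. Check, step by step:
  pool = (3, 1, 1)
  T3: need (1, 1, 1) fits (3, 1, 1); releases (3, 1, 0), pool now (6, 2, 1)
  T7: need (1, 2, 1) fits (6, 2, 1); releases (2, 1, 3), pool now (8, 3, 4)
  T4: need (0, 2, 1) fits (8, 3, 4); releases (1, 0, 0), pool now (9, 3, 4)
  blocked: T9 wants (8, 0, 5), pool (9, 3, 4) — not enough r3
  blocked: T5 wants (6, 3, 5), pool (9, 3, 4) — not enough r3
Processes that could never finish after the grant: T9 and T5.


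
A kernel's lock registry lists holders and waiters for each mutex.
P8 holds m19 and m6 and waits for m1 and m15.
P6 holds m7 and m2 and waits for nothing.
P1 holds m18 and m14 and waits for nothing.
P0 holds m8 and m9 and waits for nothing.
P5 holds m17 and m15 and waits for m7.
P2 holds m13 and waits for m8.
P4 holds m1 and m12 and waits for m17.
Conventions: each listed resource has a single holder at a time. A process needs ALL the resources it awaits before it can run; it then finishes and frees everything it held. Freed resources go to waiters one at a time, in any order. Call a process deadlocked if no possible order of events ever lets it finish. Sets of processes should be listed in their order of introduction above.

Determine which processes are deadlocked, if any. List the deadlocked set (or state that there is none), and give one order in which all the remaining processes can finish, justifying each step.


No process is deadlocked.
Key observation: although several processes wait, no cycle exists — each chain bottoms out at a free runner.
A valid finishing order for the others: P6, P0, P5, P1, P4, P8, P2.
Walking it through:
  P6: no waits; runs immediately, freeing m7 and m2
  P0: no waits; runs immediately, freeing m8 and m9
  run P5 (all its waits — m7 — are resolved); releases m17 and m15
  P1: no waits; runs immediately, freeing m18 and m14
  run P4 (all its waits — m17 — are resolved); releases m1 and m12
  run P8 (all its waits — m1 and m15 — are resolved); releases m19 and m6
  run P2 (all its waits — m8 — are resolved); releases m13


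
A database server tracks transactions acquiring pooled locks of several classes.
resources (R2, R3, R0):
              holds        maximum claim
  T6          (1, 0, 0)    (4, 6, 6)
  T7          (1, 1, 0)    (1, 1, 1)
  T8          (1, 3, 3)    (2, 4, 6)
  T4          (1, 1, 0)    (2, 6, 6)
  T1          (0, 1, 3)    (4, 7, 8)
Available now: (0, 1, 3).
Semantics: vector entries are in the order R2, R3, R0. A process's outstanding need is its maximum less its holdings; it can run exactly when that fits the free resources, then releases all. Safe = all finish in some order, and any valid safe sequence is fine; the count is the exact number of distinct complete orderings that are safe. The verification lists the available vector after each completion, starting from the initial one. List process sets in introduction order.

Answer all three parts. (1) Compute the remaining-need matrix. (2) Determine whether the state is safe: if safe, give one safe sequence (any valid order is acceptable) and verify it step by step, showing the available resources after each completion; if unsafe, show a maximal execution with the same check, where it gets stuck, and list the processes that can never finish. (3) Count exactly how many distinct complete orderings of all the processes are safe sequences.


(1) Remaining need (order R2, R3, R0):
  T6: (3, 6, 6)
  T7: (0, 0, 1)
  T8: (1, 1, 3)
  T4: (1, 5, 6)
  T1: (4, 6, 5)
(2) SAFE, for example via the order T7, T8, T4, T6, T1.
Key observation: at T8 the run first touches a limit — (1, 1, 3) against (1, 2, 3), exact on a resource it actually requests.
Check, step by step:
  pool = (0, 1, 3)
  T7 needs (0, 0, 1) <= (0, 1, 3) -> finishes; pool += (1, 1, 0) = (1, 2, 3)
  T8 needs (1, 1, 3) <= (1, 2, 3) -> finishes; pool += (1, 3, 3) = (2, 5, 6)
  T4 needs (1, 5, 6) <= (2, 5, 6) -> finishes; pool += (1, 1, 0) = (3, 6, 6)
  T6 needs (3, 6, 6) <= (3, 6, 6) -> finishes; pool += (1, 0, 0) = (4, 6, 6)
  T1 needs (4, 6, 5) <= (4, 6, 6) -> finishes; pool += (0, 1, 3) = (4, 7, 9)
(3) Exactly 1 of the possible complete orderings is a safe sequence.


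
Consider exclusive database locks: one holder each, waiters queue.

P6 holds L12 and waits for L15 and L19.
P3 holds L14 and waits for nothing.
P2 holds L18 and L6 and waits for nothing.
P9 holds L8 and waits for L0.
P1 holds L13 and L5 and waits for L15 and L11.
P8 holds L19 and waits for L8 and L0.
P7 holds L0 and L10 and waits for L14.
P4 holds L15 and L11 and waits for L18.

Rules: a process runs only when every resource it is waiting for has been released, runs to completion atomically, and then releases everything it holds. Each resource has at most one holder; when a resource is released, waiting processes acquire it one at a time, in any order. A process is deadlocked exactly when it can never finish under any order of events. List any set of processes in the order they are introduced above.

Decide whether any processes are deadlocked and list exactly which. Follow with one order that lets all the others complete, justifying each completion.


The deadlocked set is empty.
Key observation: the wait graph is acyclic; completion cascades from the unblocked processes through everyone else.
One completion order for the rest: P2, P4, P3, P7, P9, P8, P1, P6.
Check, step by step:
  run P2 (it waits on nothing); releases L18 and L6
  P4 waits on L18 — all released -> runs and releases L15 and L11
  run P3 (it waits on nothing); releases L14
  P7 waits on L14 — all released -> runs and releases L0 and L10
  P9 waits on L0 — all released -> runs and releases L8
  P8 waits on L8 and L0 — all released -> runs and releases L19
  P1 waits on L15 and L11 — all released -> runs and releases L13 and L5
  P6 waits on L15 and L19 — all released -> runs and releases L12


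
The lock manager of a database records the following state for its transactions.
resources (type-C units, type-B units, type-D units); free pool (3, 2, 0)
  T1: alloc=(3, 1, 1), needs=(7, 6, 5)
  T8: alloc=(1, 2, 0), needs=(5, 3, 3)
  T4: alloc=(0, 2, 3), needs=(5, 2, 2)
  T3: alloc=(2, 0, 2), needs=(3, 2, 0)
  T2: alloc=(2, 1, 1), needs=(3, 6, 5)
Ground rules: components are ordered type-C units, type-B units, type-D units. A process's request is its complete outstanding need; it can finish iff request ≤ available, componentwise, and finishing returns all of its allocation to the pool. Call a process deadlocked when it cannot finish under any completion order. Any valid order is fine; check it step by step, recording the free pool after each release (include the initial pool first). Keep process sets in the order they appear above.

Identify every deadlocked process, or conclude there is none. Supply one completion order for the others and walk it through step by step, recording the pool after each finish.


No process is deadlocked.
Key observation: no deadlock: T3 fits now, and the freed resources carry the rest through.
The rest can finish in the order T3, T4, T8, T2, T1. Check, step by step:
  pool = (3, 2, 0)
  run T3 (needs (3, 2, 0), free (3, 2, 0)); after release of (2, 0, 2) the pool is (5, 2, 2)
  run T4 (needs (5, 2, 2), free (5, 2, 2)); after release of (0, 2, 3) the pool is (5, 4, 5)
  run T8 (needs (5, 3, 3), free (5, 4, 5)); after release of (1, 2, 0) the pool is (6, 6, 5)
  run T2 (needs (3, 6, 5), free (6, 6, 5)); after release of (2, 1, 1) the pool is (8, 7, 6)
  run T1 (needs (7, 6, 5), free (8, 7, 6)); after release of (3, 1, 1) the pool is (11, 8, 7)


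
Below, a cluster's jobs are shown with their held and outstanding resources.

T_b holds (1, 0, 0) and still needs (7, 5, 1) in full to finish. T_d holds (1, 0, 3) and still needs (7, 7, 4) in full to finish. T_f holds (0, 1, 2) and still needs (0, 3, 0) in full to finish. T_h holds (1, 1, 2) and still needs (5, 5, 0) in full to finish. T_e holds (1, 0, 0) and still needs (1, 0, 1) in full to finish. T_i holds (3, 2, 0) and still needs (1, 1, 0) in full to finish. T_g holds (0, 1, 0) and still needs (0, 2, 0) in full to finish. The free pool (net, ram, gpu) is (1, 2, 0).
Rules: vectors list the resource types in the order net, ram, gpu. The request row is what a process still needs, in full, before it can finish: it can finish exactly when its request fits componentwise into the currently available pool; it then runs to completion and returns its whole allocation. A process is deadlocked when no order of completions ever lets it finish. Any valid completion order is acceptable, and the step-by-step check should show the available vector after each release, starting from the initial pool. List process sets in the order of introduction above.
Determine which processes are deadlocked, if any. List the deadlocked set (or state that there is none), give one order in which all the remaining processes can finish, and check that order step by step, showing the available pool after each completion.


Deadlocked: T_b and T_d.
Key observation: net is the bottleneck — with T_i, T_g, T_f, T_e, T_h done the pool holds (6, 7, 4), short of every remaining need.
The rest can finish in the order T_i, T_g, T_f, T_e, T_h. Check, step by step:
  pool = (1, 2, 0)
  run T_i (needs (1, 1, 0), free (1, 2, 0)); after release of (3, 2, 0) the pool is (4, 4, 0)
  run T_g (needs (0, 2, 0), free (4, 4, 0)); after release of (0, 1, 0) the pool is (4, 5, 0)
  run T_f (needs (0, 3, 0), free (4, 5, 0)); after release of (0, 1, 2) the pool is (4, 6, 2)
  run T_e (needs (1, 0, 1), free (4, 6, 2)); after release of (1, 0, 0) the pool is (5, 6, 2)
  run T_h (needs (5, 5, 0), free (5, 6, 2)); after release of (1, 1, 2) the pool is (6, 7, 4)
The blocked processes can never fit:
  T_b still needs (7, 5, 1) but only (6, 7, 4) is free — short on net
  T_d still needs (7, 7, 4) but only (6, 7, 4) is free — short on net


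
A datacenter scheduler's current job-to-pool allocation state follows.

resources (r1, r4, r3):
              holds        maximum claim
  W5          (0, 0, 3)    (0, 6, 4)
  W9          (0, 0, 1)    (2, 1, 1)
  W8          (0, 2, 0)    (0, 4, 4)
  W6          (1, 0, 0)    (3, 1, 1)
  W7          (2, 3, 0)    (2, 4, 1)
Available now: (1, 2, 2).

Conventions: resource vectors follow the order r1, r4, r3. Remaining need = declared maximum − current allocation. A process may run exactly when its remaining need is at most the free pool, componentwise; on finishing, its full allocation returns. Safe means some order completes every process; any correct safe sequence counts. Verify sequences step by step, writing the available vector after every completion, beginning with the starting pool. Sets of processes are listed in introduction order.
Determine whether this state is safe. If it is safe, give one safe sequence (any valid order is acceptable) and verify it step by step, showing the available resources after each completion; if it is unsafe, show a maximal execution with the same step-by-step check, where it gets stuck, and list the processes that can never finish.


UNSAFE.
Key observation: after W7, W6, W9 the pool peaks at (4, 5, 3), and each blocked process is short somewhere: W5 on r4; W8 on r3.
The run W7, W6, W9 cannot be extended any further. Walking it through:
  pool = (1, 2, 2)
  W7 needs (0, 1, 1) <= (1, 2, 2) -> finishes; pool += (2, 3, 0) = (3, 5, 2)
  W6 needs (2, 1, 1) <= (3, 5, 2) -> finishes; pool += (1, 0, 0) = (4, 5, 2)
  W9 needs (2, 1, 0) <= (4, 5, 2) -> finishes; pool += (0, 0, 1) = (4, 5, 3)
  W5 still needs (0, 6, 1) but only (4, 5, 3) is free — short on r4
  W8 still needs (0, 2, 4) but only (4, 5, 3) is free — short on r3
Permanently blocked: W5 and W8.


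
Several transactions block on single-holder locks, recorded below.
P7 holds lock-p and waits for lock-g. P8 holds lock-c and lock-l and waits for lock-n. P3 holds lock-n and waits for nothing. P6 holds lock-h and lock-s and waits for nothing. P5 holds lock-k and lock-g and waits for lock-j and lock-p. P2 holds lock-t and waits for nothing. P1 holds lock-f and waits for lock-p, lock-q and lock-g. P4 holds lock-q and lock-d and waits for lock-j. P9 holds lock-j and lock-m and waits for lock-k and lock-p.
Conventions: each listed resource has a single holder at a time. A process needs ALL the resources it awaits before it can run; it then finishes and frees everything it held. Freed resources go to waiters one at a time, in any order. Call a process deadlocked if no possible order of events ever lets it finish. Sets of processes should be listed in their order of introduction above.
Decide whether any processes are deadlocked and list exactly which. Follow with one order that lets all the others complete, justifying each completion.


The deadlocked set is P7, P5, P1, P4 and P9.
Key observation: the loop P7 -> P5 -> P7 blocks itself forever; P9 is caught in further circular waits and P1 and P4 wait into the deadlock from upstream.
A valid finishing order for the others: P2, P6, P3, P8.
Walking it through:
  run P2 (it waits on nothing); releases lock-t
  run P6 (it waits on nothing); releases lock-h and lock-s
  run P3 (it waits on nothing); releases lock-n
  run P8 (all its waits — lock-n — are resolved); releases lock-c and lock-l


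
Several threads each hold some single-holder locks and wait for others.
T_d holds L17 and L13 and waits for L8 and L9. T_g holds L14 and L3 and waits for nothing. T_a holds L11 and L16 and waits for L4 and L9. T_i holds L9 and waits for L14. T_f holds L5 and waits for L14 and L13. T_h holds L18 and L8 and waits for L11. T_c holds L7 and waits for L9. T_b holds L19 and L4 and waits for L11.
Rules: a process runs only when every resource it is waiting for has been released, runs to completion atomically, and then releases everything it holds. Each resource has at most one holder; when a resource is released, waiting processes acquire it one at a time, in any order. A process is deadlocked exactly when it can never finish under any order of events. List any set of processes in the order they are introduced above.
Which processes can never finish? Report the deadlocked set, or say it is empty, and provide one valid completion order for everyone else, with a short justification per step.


Deadlocked: T_d, T_a, T_f, T_h and T_b.
Key observation: the loop T_a -> T_b -> T_a blocks itself forever; T_d, T_f and T_h wait into the deadlock from upstream.
One completion order for the rest: T_g, T_i, T_c.
Step-by-step check:
  T_g: no waits; runs immediately, freeing L14 and L3
  T_i: everything it awaited (L14) is free; runs, freeing L9
  T_c: everything it awaited (L9) is free; runs, freeing L7


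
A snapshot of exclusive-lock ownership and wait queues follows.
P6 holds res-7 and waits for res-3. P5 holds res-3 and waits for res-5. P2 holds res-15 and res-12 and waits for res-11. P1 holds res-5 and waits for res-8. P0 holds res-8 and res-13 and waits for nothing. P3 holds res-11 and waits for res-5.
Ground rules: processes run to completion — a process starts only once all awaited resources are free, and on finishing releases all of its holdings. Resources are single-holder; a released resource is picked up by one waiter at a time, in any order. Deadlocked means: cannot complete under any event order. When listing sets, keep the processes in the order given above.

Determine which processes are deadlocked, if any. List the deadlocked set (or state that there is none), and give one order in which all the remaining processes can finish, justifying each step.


Nothing here is deadlocked.
Key observation: all waits point, directly or indirectly, at processes that can finish, so nothing is permanently blocked.
A valid finishing order for the others: P0, P1, P3, P5, P2, P6.
Step-by-step check:
  P0: no waits; runs immediately, freeing res-8 and res-13
  run P1 (all its waits — res-8 — are resolved); releases res-5
  run P3 (all its waits — res-5 — are resolved); releases res-11
  run P5 (all its waits — res-5 — are resolved); releases res-3
  run P2 (all its waits — res-11 — are resolved); releases res-15 and res-12
  run P6 (all its waits — res-3 — are resolved); releases res-7


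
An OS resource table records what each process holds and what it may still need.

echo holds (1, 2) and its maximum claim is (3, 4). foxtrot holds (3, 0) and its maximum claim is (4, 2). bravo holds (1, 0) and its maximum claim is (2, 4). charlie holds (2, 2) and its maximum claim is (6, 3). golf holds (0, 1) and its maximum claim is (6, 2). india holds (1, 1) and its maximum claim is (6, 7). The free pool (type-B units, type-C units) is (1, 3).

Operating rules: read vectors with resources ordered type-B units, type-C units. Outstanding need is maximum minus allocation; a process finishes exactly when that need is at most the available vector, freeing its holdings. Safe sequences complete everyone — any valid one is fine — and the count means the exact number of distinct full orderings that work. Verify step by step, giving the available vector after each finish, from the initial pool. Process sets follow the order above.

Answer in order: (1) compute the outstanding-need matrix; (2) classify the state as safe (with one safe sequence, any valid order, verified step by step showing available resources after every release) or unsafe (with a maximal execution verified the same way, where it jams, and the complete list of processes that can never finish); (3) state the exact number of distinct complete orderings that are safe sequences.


(1) Remaining need (order type-B units, type-C units):
  echo: (2, 2)
  foxtrot: (1, 2)
  bravo: (1, 4)
  charlie: (4, 1)
  golf: (6, 1)
  india: (5, 6)
(2) The state is SAFE; one workable sequence: foxtrot, charlie, echo, golf, india, bravo.
Key observation: the order's first zero-slack moment is foxtrot ((1, 2) needed, (1, 3) free — a requested resource with nothing to spare).
Step-by-step check:
  pool = (1, 3)
  foxtrot needs (1, 2) <= (1, 3) -> finishes; pool += (3, 0) = (4, 3)
  charlie needs (4, 1) <= (4, 3) -> finishes; pool += (2, 2) = (6, 5)
  echo needs (2, 2) <= (6, 5) -> finishes; pool += (1, 2) = (7, 7)
  golf needs (6, 1) <= (7, 7) -> finishes; pool += (0, 1) = (7, 8)
  india needs (5, 6) <= (7, 8) -> finishes; pool += (1, 1) = (8, 9)
  bravo needs (1, 4) <= (8, 9) -> finishes; pool += (1, 0) = (9, 9)
(3) Precisely 26 of the possible complete orderings are safe sequences.
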